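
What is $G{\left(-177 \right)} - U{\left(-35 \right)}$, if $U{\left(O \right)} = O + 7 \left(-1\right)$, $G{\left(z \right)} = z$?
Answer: $-135$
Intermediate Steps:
$U{\left(O \right)} = -7 + O$ ($U{\left(O \right)} = O - 7 = -7 + O$)
$G{\left(-177 \right)} - U{\left(-35 \right)} = -177 - \left(-7 - 35\right) = -177 - -42 = -177 + 42 = -135$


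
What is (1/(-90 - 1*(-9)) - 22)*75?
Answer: -44575/27 ≈ -1650.9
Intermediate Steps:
(1/(-90 - 1*(-9)) - 22)*75 = (1/(-90 + 9) - 22)*75 = (1/(-81) - 22)*75 = (-1/81 - 22)*75 = -1783/81*75 = -44575/27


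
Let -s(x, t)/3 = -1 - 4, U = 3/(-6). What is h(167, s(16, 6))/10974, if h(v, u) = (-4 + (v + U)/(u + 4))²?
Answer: 32761/15846456 ≈ 0.0020674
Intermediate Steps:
U = -½ (U = 3*(-⅙) = -½ ≈ -0.50000)
s(x, t) = 15 (s(x, t) = -3*(-1 - 4) = -3*(-5) = 15)
h(v, u) = (-4 + (-½ + v)/(4 + u))² (h(v, u) = (-4 + (v - ½)/(u + 4))² = (-4 + (-½ + v)/(4 + u))²)
h(167, s(16, 6))/10974 = ((33 - 2*167 + 8*15)²/(4*(4 + 15)²))/10974 = ((¼)*(33 - 334 + 120)²/19²)*(1/10974) = ((¼)*(1/361)*(-181)²)*(1/10974) = ((¼)*(1/361)*32761)*(1/10974) = (32761/1444)*(1/10974) = 32761/15846456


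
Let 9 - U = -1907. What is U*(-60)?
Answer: -114960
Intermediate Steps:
U = 1916 (U = 9 - 1*(-1907) = 9 + 1907 = 1916)
U*(-60) = 1916*(-60) = -114960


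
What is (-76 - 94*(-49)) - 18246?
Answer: -13716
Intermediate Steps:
(-76 - 94*(-49)) - 18246 = (-76 + 4606) - 18246 = 4530 - 18246 = -13716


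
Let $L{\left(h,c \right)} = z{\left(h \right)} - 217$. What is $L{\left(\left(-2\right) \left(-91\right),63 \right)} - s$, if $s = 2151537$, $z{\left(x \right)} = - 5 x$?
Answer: $-2152664$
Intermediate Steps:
$L{\left(h,c \right)} = -217 - 5 h$ ($L{\left(h,c \right)} = - 5 h - 217 = -217 - 5 h$)
$L{\left(\left(-2\right) \left(-91\right),63 \right)} - s = \left(-217 - 5 \left(\left(-2\right) \left(-91\right)\right)\right) - 2151537 = \left(-217 - 910\right) - 2151537 = -1127 - 2151537 = -2152664$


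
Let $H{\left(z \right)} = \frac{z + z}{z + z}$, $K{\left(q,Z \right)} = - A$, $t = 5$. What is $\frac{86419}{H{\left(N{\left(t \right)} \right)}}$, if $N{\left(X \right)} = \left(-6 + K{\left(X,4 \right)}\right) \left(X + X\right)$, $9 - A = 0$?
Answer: $86419$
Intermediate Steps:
$A = 9$ ($A = 9 - 0 = 9 + 0 = 9$)
$K{\left(q,Z \right)} = -9$ ($K{\left(q,Z \right)} = \left(-1\right) 9 = -9$)
$N{\left(X \right)} = - 30 X$ ($N{\left(X \right)} = \left(-6 - 9\right) \left(X + X\right) = - 15 \cdot 2 X = - 30 X$)
$H{\left(z \right)} = 1$ ($H{\left(z \right)} = \frac{2 z}{2 z} = 2 z \frac{1}{2 z} = 1$)
$\frac{86419}{H{\left(N{\left(t \right)} \right)}} = \frac{86419}{1} = 86419 \cdot 1 = 86419$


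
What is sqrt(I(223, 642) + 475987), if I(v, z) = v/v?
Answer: 2*sqrt(118997) ≈ 689.92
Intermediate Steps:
I(v, z) = 1
sqrt(I(223, 642) + 475987) = sqrt(1 + 475987) = sqrt(475988) = 2*sqrt(118997)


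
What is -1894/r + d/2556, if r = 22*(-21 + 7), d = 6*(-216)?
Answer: 61693/10934 ≈ 5.6423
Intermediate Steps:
d = -1296
r = -308 (r = 22*(-14) = -308)
-1894/r + d/2556 = -1894/(-308) - 1296/2556 = -1894*(-1/308) - 1296*1/2556 = 947/154 - 36/71 = 61693/10934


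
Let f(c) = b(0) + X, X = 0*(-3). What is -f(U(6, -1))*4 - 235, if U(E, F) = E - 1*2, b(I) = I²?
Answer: -235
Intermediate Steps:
X = 0
U(E, F) = -2 + E (U(E, F) = E - 2 = -2 + E)
f(c) = 0 (f(c) = 0² + 0 = 0 + 0 = 0)
-f(U(6, -1))*4 - 235 = -1*0*4 - 235 = 0*4 - 235 = 0 - 235 = -235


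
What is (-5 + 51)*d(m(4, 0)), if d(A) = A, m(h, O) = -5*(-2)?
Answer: 460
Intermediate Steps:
m(h, O) = 10
(-5 + 51)*d(m(4, 0)) = (-5 + 51)*10 = 46*10 = 460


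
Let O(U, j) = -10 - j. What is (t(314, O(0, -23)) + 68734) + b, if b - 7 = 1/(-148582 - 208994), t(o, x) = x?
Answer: 24584780303/357576 ≈ 68754.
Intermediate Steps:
b = 2503031/357576 (b = 7 + 1/(-148582 - 208994) = 7 + 1/(-357576) = 7 - 1/357576 = 2503031/357576 ≈ 7.0000)
(t(314, O(0, -23)) + 68734) + b = ((-10 - 1*(-23)) + 68734) + 2503031/357576 = ((-10 + 23) + 68734) + 2503031/357576 = (13 + 68734) + 2503031/357576 = 68747 + 2503031/357576 = 24584780303/357576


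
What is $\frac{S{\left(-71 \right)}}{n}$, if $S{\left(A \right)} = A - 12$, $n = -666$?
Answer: $\frac{83}{666} \approx 0.12462$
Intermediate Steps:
$S{\left(A \right)} = -12 + A$
$\frac{S{\left(-71 \right)}}{n} = \frac{-12 - 71}{-666} = \left(-83\right) \left(- \frac{1}{666}\right) = \frac{83}{666}$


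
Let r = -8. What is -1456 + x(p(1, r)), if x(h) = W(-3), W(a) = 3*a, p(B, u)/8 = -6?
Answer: -1465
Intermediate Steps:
p(B, u) = -48 (p(B, u) = 8*(-6) = -48)
x(h) = -9 (x(h) = 3*(-3) = -9)
-1456 + x(p(1, r)) = -1456 - 9 = -1465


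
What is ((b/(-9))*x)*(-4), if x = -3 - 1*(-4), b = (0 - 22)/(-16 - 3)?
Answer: 88/171 ≈ 0.51462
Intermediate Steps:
b = 22/19 (b = -22/(-19) = -22*(-1/19) = 22/19 ≈ 1.1579)
x = 1 (x = -3 + 4 = 1)
((b/(-9))*x)*(-4) = (((22/19)/(-9))*1)*(-4) = (((22/19)*(-⅑))*1)*(-4) = -22/171*1*(-4) = -22/171*(-4) = 88/171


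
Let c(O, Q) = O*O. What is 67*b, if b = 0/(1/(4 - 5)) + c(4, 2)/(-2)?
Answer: -536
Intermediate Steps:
c(O, Q) = O²
b = -8 (b = 0/(1/(4 - 5)) + 4²/(-2) = 0/(1/(-1)) + 16*(-½) = 0/(-1) - 8 = 0*(-1) - 8 = 0 - 8 = -8)
67*b = 67*(-8) = -536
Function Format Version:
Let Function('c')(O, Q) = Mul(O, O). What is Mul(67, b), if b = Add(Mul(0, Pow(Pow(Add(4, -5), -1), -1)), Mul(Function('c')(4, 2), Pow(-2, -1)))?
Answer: -536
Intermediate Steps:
Function('c')(O, Q) = Pow(O, 2)
b = -8 (b = Add(Mul(0, Pow(Pow(Add(4, -5), -1), -1)), Mul(Pow(4, 2), Pow(-2, -1))) = Add(Mul(0, Pow(Pow(-1, -1), -1)), Mul(16, Rational(-1, 2))) = Add(Mul(0, Pow(-1, -1)), -8) = Add(Mul(0, -1), -8) = Add(0, -8) = -8)
Mul(67, b) = Mul(67, -8) = -536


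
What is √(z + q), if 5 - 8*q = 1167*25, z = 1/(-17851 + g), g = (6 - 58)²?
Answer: 7*I*√843099037/3366 ≈ 60.384*I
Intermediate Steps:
g = 2704 (g = (-52)² = 2704)
z = -1/15147 (z = 1/(-17851 + 2704) = 1/(-15147) = -1/15147 ≈ -6.6020e-5)
q = -14585/4 (q = 5/8 - 1167*25/8 = 5/8 - ⅛*29175 = 5/8 - 29175/8 = -14585/4 ≈ -3646.3)
√(z + q) = √(-1/15147 - 14585/4) = √(-220918999/60588) = 7*I*√843099037/3366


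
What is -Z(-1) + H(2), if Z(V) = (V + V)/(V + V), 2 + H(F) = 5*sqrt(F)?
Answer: -3 + 5*sqrt(2) ≈ 4.0711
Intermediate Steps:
H(F) = -2 + 5*sqrt(F)
Z(V) = 1 (Z(V) = (2*V)/((2*V)) = (2*V)*(1/(2*V)) = 1)
-Z(-1) + H(2) = -1*1 + (-2 + 5*sqrt(2)) = -1 + (-2 + 5*sqrt(2)) = -3 + 5*sqrt(2)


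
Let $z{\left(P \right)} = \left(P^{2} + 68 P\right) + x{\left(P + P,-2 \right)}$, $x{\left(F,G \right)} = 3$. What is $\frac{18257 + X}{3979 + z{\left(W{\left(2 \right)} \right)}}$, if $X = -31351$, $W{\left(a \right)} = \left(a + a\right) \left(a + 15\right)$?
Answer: $- \frac{6547}{6615} \approx -0.98972$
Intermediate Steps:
$W{\left(a \right)} = 2 a \left(15 + a\right)$
$z{\left(P \right)} = 3 + P^{2} + 68 P$ ($z{\left(P \right)} = \left(P^{2} + 68 P\right) + 3 = 3 + P^{2} + 68 P$)
$\frac{18257 + X}{3979 + z{\left(W{\left(2 \right)} \right)}} = \frac{18257 - 31351}{3979 + \left(3 + \left(2 \cdot 2 \left(15 + 2\right)\right)^{2} + 68 \cdot 2 \cdot 2 \left(15 + 2\right)\right)} = - \frac{13094}{3979 + \left(3 + \left(2 \cdot 2 \cdot 17\right)^{2} + 68 \cdot 2 \cdot 2 \cdot 17\right)} = - \frac{13094}{3979 + \left(3 + 68^{2} + 68 \cdot 68\right)} = - \frac{13094}{3979 + \left(3 + 4624 + 4624\right)} = - \frac{13094}{3979 + 9251} = - \frac{13094}{13230} = \left(-13094\right) \frac{1}{13230} = - \frac{6547}{6615}$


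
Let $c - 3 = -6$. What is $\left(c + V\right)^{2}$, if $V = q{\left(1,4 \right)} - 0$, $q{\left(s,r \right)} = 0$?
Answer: $9$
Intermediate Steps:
$c = -3$ ($c = 3 - 6 = -3$)
$V = 0$ ($V = 0 - 0 = 0 + 0 = 0$)
$\left(c + V\right)^{2} = \left(-3 + 0\right)^{2} = \left(-3\right)^{2} = 9$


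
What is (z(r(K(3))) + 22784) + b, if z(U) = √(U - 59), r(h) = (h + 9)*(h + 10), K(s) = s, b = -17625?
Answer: 5159 + √97 ≈ 5168.9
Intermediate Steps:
r(h) = (9 + h)*(10 + h)
z(U) = √(-59 + U)
(z(r(K(3))) + 22784) + b = (√(-59 + (90 + 3² + 19*3)) + 22784) - 17625 = (√(-59 + (90 + 9 + 57)) + 22784) - 17625 = (√(-59 + 156) + 22784) - 17625 = (√97 + 22784) - 17625 = (22784 + √97) - 17625 = 5159 + √97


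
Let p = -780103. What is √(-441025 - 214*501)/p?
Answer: -I*√548239/780103 ≈ -0.00094915*I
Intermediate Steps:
√(-441025 - 214*501)/p = √(-441025 - 214*501)/(-780103) = √(-441025 - 107214)*(-1/780103) = √(-548239)*(-1/780103) = (I*√548239)*(-1/780103) = -I*√548239/780103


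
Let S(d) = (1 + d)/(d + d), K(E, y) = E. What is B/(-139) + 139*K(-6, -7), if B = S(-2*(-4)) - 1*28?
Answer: -1854377/2224 ≈ -833.80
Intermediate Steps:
S(d) = (1 + d)/(2*d) (S(d) = (1 + d)/((2*d)) = (1 + d)*(1/(2*d)) = (1 + d)/(2*d))
B = -439/16 (B = (1 - 2*(-4))/(2*((-2*(-4)))) - 1*28 = (½)*(1 + 8)/8 - 28 = (½)*(⅛)*9 - 28 = 9/16 - 28 = -439/16 ≈ -27.438)
B/(-139) + 139*K(-6, -7) = -439/16/(-139) + 139*(-6) = -439/16*(-1/139) - 834 = 439/2224 - 834 = -1854377/2224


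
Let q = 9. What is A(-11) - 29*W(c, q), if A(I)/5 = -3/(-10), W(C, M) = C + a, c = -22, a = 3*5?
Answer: 409/2 ≈ 204.50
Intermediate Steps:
a = 15
W(C, M) = 15 + C (W(C, M) = C + 15 = 15 + C)
A(I) = 3/2 (A(I) = 5*(-3/(-10)) = 5*(-3*(-1)/10) = 5*(-1*(-3/10)) = 5*(3/10) = 3/2)
A(-11) - 29*W(c, q) = 3/2 - 29*(15 - 22) = 3/2 - 29*(-7) = 3/2 + 203 = 409/2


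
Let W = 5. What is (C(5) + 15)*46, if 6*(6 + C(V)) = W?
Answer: 1357/3 ≈ 452.33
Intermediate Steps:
C(V) = -31/6 (C(V) = -6 + (1/6)*5 = -6 + 5/6 = -31/6)
(C(5) + 15)*46 = (-31/6 + 15)*46 = (59/6)*46 = 1357/3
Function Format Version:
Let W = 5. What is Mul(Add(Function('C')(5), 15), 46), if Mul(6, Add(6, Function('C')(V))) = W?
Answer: Rational(1357, 3) ≈ 452.33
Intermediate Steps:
Function('C')(V) = Rational(-31, 6) (Function('C')(V) = Add(-6, Mul(Rational(1, 6), 5)) = Add(-6, Rational(5, 6)) = Rational(-31, 6))
Mul(Add(Function('C')(5), 15), 46) = Mul(Add(Rational(-31, 6), 15), 46) = Mul(Rational(59, 6), 46) = Rational(1357, 3)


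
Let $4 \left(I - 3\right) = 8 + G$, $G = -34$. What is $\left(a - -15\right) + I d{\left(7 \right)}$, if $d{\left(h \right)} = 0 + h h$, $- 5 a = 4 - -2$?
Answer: $- \frac{1577}{10} \approx -157.7$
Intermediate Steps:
$a = - \frac{6}{5}$ ($a = - \frac{4 - -2}{5} = - \frac{4 + 2}{5} = \left(- \frac{1}{5}\right) 6 = - \frac{6}{5} \approx -1.2$)
$d{\left(h \right)} = h^{2}$ ($d{\left(h \right)} = 0 + h^{2} = h^{2}$)
$I = - \frac{7}{2}$ ($I = 3 + \frac{8 - 34}{4} = 3 + \frac{1}{4} \left(-26\right) = 3 - \frac{13}{2} = - \frac{7}{2} \approx -3.5$)
$\left(a - -15\right) + I d{\left(7 \right)} = \left(- \frac{6}{5} - -15\right) - \frac{7 \cdot 7^{2}}{2} = \left(- \frac{6}{5} + 15\right) - \frac{343}{2} = \frac{69}{5} - \frac{343}{2} = - \frac{1577}{10}$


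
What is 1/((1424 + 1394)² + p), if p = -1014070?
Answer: 1/6927054 ≈ 1.4436e-7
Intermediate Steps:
1/((1424 + 1394)² + p) = 1/((1424 + 1394)² - 1014070) = 1/(2818² - 1014070) = 1/(7941124 - 1014070) = 1/6927054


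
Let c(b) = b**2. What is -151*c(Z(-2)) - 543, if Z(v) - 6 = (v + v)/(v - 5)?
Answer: -346123/49 ≈ -7063.7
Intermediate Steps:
Z(v) = 6 + 2*v/(-5 + v) (Z(v) = 6 + (v + v)/(v - 5) = 6 + (2*v)/(-5 + v) = 6 + 2*v/(-5 + v))
-151*c(Z(-2)) - 543 = -151*4*(-15 + 4*(-2))**2/(-5 - 2)**2 - 543 = -151*4*(-15 - 8)**2/49 - 543 = -151*(2*(-1/7)*(-23))**2 - 543 = -151*(46/7)**2 - 543 = -151*2116/49 - 543 = -319516/49 - 543 = -346123/49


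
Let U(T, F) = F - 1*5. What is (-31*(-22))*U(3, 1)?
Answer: -2728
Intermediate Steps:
U(T, F) = -5 + F (U(T, F) = F - 5 = -5 + F)
(-31*(-22))*U(3, 1) = (-31*(-22))*(-5 + 1) = 682*(-4) = -2728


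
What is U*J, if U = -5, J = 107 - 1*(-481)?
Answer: -2940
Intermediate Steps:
J = 588 (J = 107 + 481 = 588)
U*J = -5*588 = -2940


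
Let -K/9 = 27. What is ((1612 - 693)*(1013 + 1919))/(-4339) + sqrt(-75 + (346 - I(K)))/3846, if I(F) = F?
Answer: -2694508/4339 + sqrt(514)/3846 ≈ -620.99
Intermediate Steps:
K = -243 (K = -9*27 = -243)
((1612 - 693)*(1013 + 1919))/(-4339) + sqrt(-75 + (346 - I(K)))/3846 = ((1612 - 693)*(1013 + 1919))/(-4339) + sqrt(-75 + (346 - 1*(-243)))/3846 = (919*2932)*(-1/4339) + sqrt(-75 + (346 + 243))*(1/3846) = 2694508*(-1/4339) + sqrt(-75 + 589)*(1/3846) = -2694508/4339 + sqrt(514)*(1/3846) = -2694508/4339 + sqrt(514)/3846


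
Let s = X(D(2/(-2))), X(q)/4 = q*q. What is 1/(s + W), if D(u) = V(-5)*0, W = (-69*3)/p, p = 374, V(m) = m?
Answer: -374/207 ≈ -1.8068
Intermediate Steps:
W = -207/374 (W = -69*3/374 = -207*1/374 = -207/374 ≈ -0.55348)
D(u) = 0 (D(u) = -5*0 = 0)
X(q) = 4*q² (X(q) = 4*(q*q) = 4*q²)
s = 0 (s = 4*0² = 4*0 = 0)
1/(s + W) = 1/(0 - 207/374) = 1/(-207/374) = -374/207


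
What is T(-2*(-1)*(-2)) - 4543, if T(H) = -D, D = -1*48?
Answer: -4495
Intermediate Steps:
D = -48
T(H) = 48 (T(H) = -1*(-48) = 48)
T(-2*(-1)*(-2)) - 4543 = 48 - 4543 = -4495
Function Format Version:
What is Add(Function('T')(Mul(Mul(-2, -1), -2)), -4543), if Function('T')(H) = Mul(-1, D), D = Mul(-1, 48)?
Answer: -4495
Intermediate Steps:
D = -48
Function('T')(H) = 48 (Function('T')(H) = Mul(-1, -48) = 48)
Add(Function('T')(Mul(Mul(-2, -1), -2)), -4543) = Add(48, -4543) = -4495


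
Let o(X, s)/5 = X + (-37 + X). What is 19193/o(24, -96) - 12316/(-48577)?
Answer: 933015741/2671735 ≈ 349.22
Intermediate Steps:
o(X, s) = -185 + 10*X (o(X, s) = 5*(X + (-37 + X)) = 5*(-37 + 2*X) = -185 + 10*X)
19193/o(24, -96) - 12316/(-48577) = 19193/(-185 + 10*24) - 12316/(-48577) = 19193/(-185 + 240) - 12316*(-1/48577) = 19193/55 + 12316/48577 = 933015741/2671735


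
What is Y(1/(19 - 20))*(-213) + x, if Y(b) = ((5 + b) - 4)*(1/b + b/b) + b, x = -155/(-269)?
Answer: 57452/269 ≈ 213.58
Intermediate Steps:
x = 155/269 (x = -155*(-1/269) = 155/269 ≈ 0.57621)
Y(b) = b + (1 + b)*(1 + 1/b) (Y(b) = (1 + b)*(1/b + 1) + b = (1 + b)*(1 + 1/b) + b = b + (1 + b)*(1 + 1/b))
Y(1/(19 - 20))*(-213) + x = (1/(19 - 20) + (1 + 1/(19 - 20))²/(1/(19 - 20)))*(-213) + 155/269 = (1/(-1) + (1 + 1/(-1))²/(1/(-1)))*(-213) + 155/269 = (-1 + (1 - 1)²/(-1))*(-213) + 155/269 = (-1 - 1*0²)*(-213) + 155/269 = (-1 - 1*0)*(-213) + 155/269 = (-1 + 0)*(-213) + 155/269 = -1*(-213) + 155/269 = 213 + 155/269 = 57452/269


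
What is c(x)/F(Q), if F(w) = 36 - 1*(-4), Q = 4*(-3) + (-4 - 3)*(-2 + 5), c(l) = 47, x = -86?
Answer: 47/40 ≈ 1.1750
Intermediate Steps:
Q = -33 (Q = -12 - 7*3 = -12 - 21 = -33)
F(w) = 40 (F(w) = 36 + 4 = 40)
c(x)/F(Q) = 47/40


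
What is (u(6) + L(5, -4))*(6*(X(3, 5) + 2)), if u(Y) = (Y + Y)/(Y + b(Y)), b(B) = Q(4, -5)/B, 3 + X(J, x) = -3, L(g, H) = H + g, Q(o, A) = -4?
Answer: -78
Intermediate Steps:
X(J, x) = -6 (X(J, x) = -3 - 3 = -6)
b(B) = -4/B
u(Y) = 2*Y/(Y - 4/Y) (u(Y) = (Y + Y)/(Y - 4/Y) = (2*Y)/(Y - 4/Y) = 2*Y/(Y - 4/Y))
(u(6) + L(5, -4))*(6*(X(3, 5) + 2)) = (2*6²/(-4 + 6²) + (-4 + 5))*(6*(-6 + 2)) = (2*36/(-4 + 36) + 1)*(6*(-4)) = (2*36/32 + 1)*(-24) = (2*36*(1/32) + 1)*(-24) = (9/4 + 1)*(-24) = (13/4)*(-24) = -78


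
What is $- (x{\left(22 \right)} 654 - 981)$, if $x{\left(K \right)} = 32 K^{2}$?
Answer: $-10128171$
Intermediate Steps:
$- (x{\left(22 \right)} 654 - 981) = - (32 \cdot 22^{2} \cdot 654 - 981) = - (32 \cdot 484 \cdot 654 - 981) = - (15488 \cdot 654 - 981) = - (10129152 - 981) = \left(-1\right) 10128171 = -10128171$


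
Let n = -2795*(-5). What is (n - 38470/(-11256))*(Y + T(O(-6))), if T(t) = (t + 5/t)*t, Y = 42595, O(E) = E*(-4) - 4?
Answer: 845708251250/1407 ≈ 6.0107e+8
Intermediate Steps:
O(E) = -4 - 4*E (O(E) = -4*E - 4 = -4 - 4*E)
T(t) = t*(t + 5/t)
n = 13975
(n - 38470/(-11256))*(Y + T(O(-6))) = (13975 - 38470/(-11256))*(42595 + (5 + (-4 - 4*(-6))²)) = (13975 - 38470*(-1/11256))*(42595 + (5 + (-4 + 24)²)) = (13975 + 19235/5628)*(42595 + (5 + 20²)) = 78670535*(42595 + (5 + 400))/5628 = 78670535*(42595 + 405)/5628 = (78670535/5628)*43000 = 845708251250/1407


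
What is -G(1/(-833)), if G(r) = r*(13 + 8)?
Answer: 3/119 ≈ 0.025210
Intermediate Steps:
G(r) = 21*r (G(r) = r*21 = 21*r)
-G(1/(-833)) = -21/(-833) = -21*(-1)/833 = -1*(-3/119) = 3/119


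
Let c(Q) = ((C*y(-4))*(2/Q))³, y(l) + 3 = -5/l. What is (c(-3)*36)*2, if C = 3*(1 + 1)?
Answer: 24696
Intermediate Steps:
y(l) = -3 - 5/l
C = 6 (C = 3*2 = 6)
c(Q) = -9261/Q³ (c(Q) = ((6*(-3 - 5/(-4)))*(2/Q))³ = ((6*(-3 - 5*(-¼)))*(2/Q))³ = ((6*(-3 + 5/4))*(2/Q))³ = ((6*(-7/4))*(2/Q))³ = (-21/Q)³ = -9261/Q³)
(c(-3)*36)*2 = (-9261/(-3)³*36)*2 = (-9261*(-1/27)*36)*2 = (343*36)*2 = 12348*2 = 24696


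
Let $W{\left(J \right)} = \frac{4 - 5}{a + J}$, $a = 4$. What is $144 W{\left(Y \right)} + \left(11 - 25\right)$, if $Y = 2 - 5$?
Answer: $-158$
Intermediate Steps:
$Y = -3$
$W{\left(J \right)} = - \frac{1}{4 + J}$ ($W{\left(J \right)} = \frac{4 - 5}{4 + J} = - \frac{1}{4 + J}$)
$144 W{\left(Y \right)} + \left(11 - 25\right) = 144 \left(- \frac{1}{4 - 3}\right) + \left(11 - 25\right) = 144 \left(- 1^{-1}\right) + \left(11 - 25\right) = 144 \left(\left(-1\right) 1\right) - 14 = 144 \left(-1\right) - 14 = -144 - 14 = -158$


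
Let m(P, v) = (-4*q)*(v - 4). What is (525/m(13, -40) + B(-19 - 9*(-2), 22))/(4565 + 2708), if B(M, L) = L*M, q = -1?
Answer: -4397/1280048 ≈ -0.0034350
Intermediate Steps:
m(P, v) = -16 + 4*v (m(P, v) = (-4*(-1))*(v - 4) = 4*(-4 + v) = -16 + 4*v)
(525/m(13, -40) + B(-19 - 9*(-2), 22))/(4565 + 2708) = (525/(-16 + 4*(-40)) + 22*(-19 - 9*(-2)))/(4565 + 2708) = (525/(-16 - 160) + 22*(-19 - 1*(-18)))/7273 = (525/(-176) + 22*(-19 + 18))*(1/7273) = (525*(-1/176) + 22*(-1))*(1/7273) = (-525/176 - 22)*(1/7273) = -4397/176*1/7273 = -4397/1280048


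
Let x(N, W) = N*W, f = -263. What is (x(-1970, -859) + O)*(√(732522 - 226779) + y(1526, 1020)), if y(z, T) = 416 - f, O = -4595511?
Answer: -1971327799 - 2903281*√505743 ≈ -4.0360e+9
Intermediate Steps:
y(z, T) = 679 (y(z, T) = 416 - 1*(-263) = 416 + 263 = 679)
(x(-1970, -859) + O)*(√(732522 - 226779) + y(1526, 1020)) = (-1970*(-859) - 4595511)*(√(732522 - 226779) + 679) = (1692230 - 4595511)*(√505743 + 679) = -2903281*(679 + √505743) = -1971327799 - 2903281*√505743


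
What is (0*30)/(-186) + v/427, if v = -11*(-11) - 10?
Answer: 111/427 ≈ 0.25995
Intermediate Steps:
v = 111 (v = 121 - 10 = 111)
(0*30)/(-186) + v/427 = (0*30)/(-186) + 111/427 = 0*(-1/186) + 111*(1/427) = 0 + 111/427 = 111/427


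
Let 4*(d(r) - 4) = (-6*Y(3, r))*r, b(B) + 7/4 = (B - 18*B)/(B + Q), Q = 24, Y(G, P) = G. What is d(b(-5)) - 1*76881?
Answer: -11687167/152 ≈ -76889.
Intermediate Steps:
b(B) = -7/4 - 17*B/(24 + B) (b(B) = -7/4 + (B - 18*B)/(B + 24) = -7/4 + (-17*B)/(24 + B) = -7/4 - 17*B/(24 + B))
d(r) = 4 - 9*r/2 (d(r) = 4 + ((-6*3)*r)/4 = 4 + (-18*r)/4 = 4 - 9*r/2)
d(b(-5)) - 1*76881 = (4 - 27*(-56 - 25*(-5))/(8*(24 - 5))) - 1*76881 = (4 - 27*(-56 + 125)/(8*19)) - 76881 = (4 - 27*69/(8*19)) - 76881 = (4 - 9/2*207/76) - 76881 = (4 - 1863/152) - 76881 = -1255/152 - 76881 = -11687167/152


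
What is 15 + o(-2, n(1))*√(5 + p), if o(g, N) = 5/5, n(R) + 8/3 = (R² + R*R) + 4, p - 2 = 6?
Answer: 15 + √13 ≈ 18.606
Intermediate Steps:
p = 8 (p = 2 + 6 = 8)
n(R) = 4/3 + 2*R² (n(R) = -8/3 + ((R² + R*R) + 4) = -8/3 + ((R² + R²) + 4) = -8/3 + (2*R² + 4) = -8/3 + (4 + 2*R²) = 4/3 + 2*R²)
o(g, N) = 1 (o(g, N) = 5*(⅕) = 1)
15 + o(-2, n(1))*√(5 + p) = 15 + 1*√(5 + 8) = 15 + 1*√13 = 15 + √13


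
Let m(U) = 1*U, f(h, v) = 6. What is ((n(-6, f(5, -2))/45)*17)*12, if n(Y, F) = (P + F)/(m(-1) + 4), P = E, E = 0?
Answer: 136/15 ≈ 9.0667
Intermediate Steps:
P = 0
m(U) = U
n(Y, F) = F/3 (n(Y, F) = (0 + F)/(-1 + 4) = F/3)
((n(-6, f(5, -2))/45)*17)*12 = ((((⅓)*6)/45)*17)*12 = ((2*(1/45))*17)*12 = ((2/45)*17)*12 = (34/45)*12 = 136/15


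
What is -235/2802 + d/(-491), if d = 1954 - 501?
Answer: -4186691/1375782 ≈ -3.0431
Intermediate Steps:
d = 1453
-235/2802 + d/(-491) = -235/2802 + 1453/(-491) = -235*1/2802 + 1453*(-1/491) = -235/2802 - 1453/491 = -4186691/1375782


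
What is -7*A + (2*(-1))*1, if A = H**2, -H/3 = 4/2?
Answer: -254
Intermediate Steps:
H = -6 (H = -12/2 = -3*2 = -6)
A = 36 (A = (-6)**2 = 36)
-7*A + (2*(-1))*1 = -7*36 + (2*(-1))*1 = -252 - 2*1 = -252 - 2 = -254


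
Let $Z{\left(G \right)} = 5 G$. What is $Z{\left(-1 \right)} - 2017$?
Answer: $-2022$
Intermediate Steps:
$Z{\left(-1 \right)} - 2017 = 5 \left(-1\right) - 2017 = -5 - 2017 = -2022$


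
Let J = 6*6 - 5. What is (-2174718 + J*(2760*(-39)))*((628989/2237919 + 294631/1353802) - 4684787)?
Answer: 13038044233655131525543527/504949869673 ≈ 2.5820e+13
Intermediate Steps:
J = 31 (J = 36 - 5 = 31)
(-2174718 + J*(2760*(-39)))*((628989/2237919 + 294631/1353802) - 4684787) = (-2174718 + 31*(2760*(-39)))*((628989/2237919 + 294631/1353802) - 4684787) = (-2174718 + 31*(-107640))*((628989*(1/2237919) + 294631*(1/1353802)) - 4684787) = (-2174718 - 3336840)*((209663/745973 + 294631/1353802) - 4684787) = -5511558*(503628959689/1009899739346 - 4684787) = -5511558*(-4731164666562569613/1009899739346) = 13038044233655131525543527/504949869673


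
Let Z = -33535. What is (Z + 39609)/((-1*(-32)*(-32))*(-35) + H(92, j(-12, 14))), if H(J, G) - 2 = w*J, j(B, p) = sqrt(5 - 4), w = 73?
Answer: 3037/21279 ≈ 0.14272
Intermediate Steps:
j(B, p) = 1 (j(B, p) = sqrt(1) = 1)
H(J, G) = 2 + 73*J
(Z + 39609)/((-1*(-32)*(-32))*(-35) + H(92, j(-12, 14))) = (-33535 + 39609)/((-1*(-32)*(-32))*(-35) + (2 + 73*92)) = 6074/((32*(-32))*(-35) + (2 + 6716)) = 6074/(-1024*(-35) + 6718) = 6074/(35840 + 6718) = 6074/42558 = 6074*(1/42558) = 3037/21279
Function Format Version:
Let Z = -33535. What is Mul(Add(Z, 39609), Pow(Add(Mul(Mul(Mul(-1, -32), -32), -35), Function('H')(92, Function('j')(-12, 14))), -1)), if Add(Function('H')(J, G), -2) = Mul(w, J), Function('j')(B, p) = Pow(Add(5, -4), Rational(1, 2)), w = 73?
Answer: Rational(3037, 21279) ≈ 0.14272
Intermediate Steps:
Function('j')(B, p) = 1 (Function('j')(B, p) = Pow(1, Rational(1, 2)) = 1)
Function('H')(J, G) = Add(2, Mul(73, J))
Mul(Add(Z, 39609), Pow(Add(Mul(Mul(Mul(-1, -32), -32), -35), Function('H')(92, Function('j')(-12, 14))), -1)) = Mul(Add(-33535, 39609), Pow(Add(Mul(Mul(Mul(-1, -32), -32), -35), Add(2, Mul(73, 92))), -1)) = Mul(6074, Pow(Add(Mul(Mul(32, -32), -35), Add(2, 6716)), -1)) = Mul(6074, Pow(Add(Mul(-1024, -35), 6718), -1)) = Mul(6074, Pow(Add(35840, 6718), -1)) = Mul(6074, Pow(42558, -1)) = Mul(6074, Rational(1, 42558)) = Rational(3037, 21279)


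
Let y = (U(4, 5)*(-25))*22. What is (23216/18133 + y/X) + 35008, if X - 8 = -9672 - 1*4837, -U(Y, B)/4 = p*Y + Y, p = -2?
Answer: 9205731953680/262946633 ≈ 35010.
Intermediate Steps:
U(Y, B) = 4*Y (U(Y, B) = -4*(-2*Y + Y) = -(-4)*Y = 4*Y)
X = -14501 (X = 8 + (-9672 - 1*4837) = 8 + (-9672 - 4837) = 8 - 14509 = -14501)
y = -8800 (y = ((4*4)*(-25))*22 = (16*(-25))*22 = -400*22 = -8800)
(23216/18133 + y/X) + 35008 = (23216/18133 - 8800/(-14501)) + 35008 = (23216*(1/18133) - 8800*(-1/14501)) + 35008 = (23216/18133 + 8800/14501) + 35008 = 496225616/262946633 + 35008 = 9205731953680/262946633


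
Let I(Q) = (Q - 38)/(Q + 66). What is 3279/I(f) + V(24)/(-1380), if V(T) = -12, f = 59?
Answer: 15711882/805 ≈ 19518.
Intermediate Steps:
I(Q) = (-38 + Q)/(66 + Q)
3279/I(f) + V(24)/(-1380) = 3279/(((-38 + 59)/(66 + 59))) - 12/(-1380) = 3279/((21/125)) - 12*(-1/1380) = 3279/(((1/125)*21)) + 1/115 = 3279/(21/125) + 1/115 = 3279*(125/21) + 1/115 = 136625/7 + 1/115 = 15711882/805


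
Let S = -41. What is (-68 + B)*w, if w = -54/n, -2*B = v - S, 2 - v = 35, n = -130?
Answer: -1944/65 ≈ -29.908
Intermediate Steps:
v = -33 (v = 2 - 1*35 = 2 - 35 = -33)
B = -4 (B = -(-33 - 1*(-41))/2 = -(-33 + 41)/2 = -1/2*8 = -4)
w = 27/65 (w = -54/(-130) = -54*(-1/130) = 27/65 ≈ 0.41538)
(-68 + B)*w = (-68 - 4)*(27/65) = -72*27/65 = -1944/65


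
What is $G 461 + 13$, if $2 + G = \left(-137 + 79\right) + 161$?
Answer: $46574$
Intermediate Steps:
$G = 101$ ($G = -2 + \left(\left(-137 + 79\right) + 161\right) = -2 + \left(-58 + 161\right) = -2 + 103 = 101$)
$G 461 + 13 = 101 \cdot 461 + 13 = 46561 + 13 = 46574$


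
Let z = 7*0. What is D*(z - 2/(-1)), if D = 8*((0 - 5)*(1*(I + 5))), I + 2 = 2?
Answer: -400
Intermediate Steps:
I = 0 (I = -2 + 2 = 0)
z = 0
D = -200 (D = 8*((0 - 5)*(1*(0 + 5))) = 8*(-5*5) = 8*(-25) = -200)
D*(z - 2/(-1)) = -200*(0 - 2/(-1)) = -200*(0 - 2*(-1)) = -200*(0 + 2) = -200*2 = -400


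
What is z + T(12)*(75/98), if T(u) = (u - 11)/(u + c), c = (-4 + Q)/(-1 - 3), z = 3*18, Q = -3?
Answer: 29136/539 ≈ 54.056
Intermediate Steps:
z = 54
c = 7/4 (c = (-4 - 3)/(-1 - 3) = -7/(-4) = -7*(-¼) = 7/4 ≈ 1.7500)
T(u) = (-11 + u)/(7/4 + u) (T(u) = (u - 11)/(u + 7/4) = (-11 + u)/(7/4 + u))
z + T(12)*(75/98) = 54 + (4*(-11 + 12)/(7 + 4*12))*(75/98) = 54 + (4*1/(7 + 48))*(75*(1/98)) = 54 + (4*1/55)*(75/98) = 54 + (4*(1/55)*1)*(75/98) = 54 + (4/55)*(75/98) = 54 + 30/539 = 29136/539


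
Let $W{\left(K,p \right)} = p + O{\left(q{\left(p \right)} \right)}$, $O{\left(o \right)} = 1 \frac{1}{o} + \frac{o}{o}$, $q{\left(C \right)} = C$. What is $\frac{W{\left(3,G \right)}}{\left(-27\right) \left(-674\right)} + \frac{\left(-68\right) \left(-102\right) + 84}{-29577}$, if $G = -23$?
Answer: $- \frac{328138291}{1375507962} \approx -0.23856$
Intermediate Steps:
$O{\left(o \right)} = 1 + \frac{1}{o}$ ($O{\left(o \right)} = \frac{1}{o} + 1 = 1 + \frac{1}{o}$)
$W{\left(K,p \right)} = p + \frac{1 + p}{p}$
$\frac{W{\left(3,G \right)}}{\left(-27\right) \left(-674\right)} + \frac{\left(-68\right) \left(-102\right) + 84}{-29577} = \frac{1 - 23 + \frac{1}{-23}}{\left(-27\right) \left(-674\right)} + \frac{\left(-68\right) \left(-102\right) + 84}{-29577} = \frac{1 - 23 - \frac{1}{23}}{18198} + \left(6936 + 84\right) \left(- \frac{1}{29577}\right) = \left(- \frac{507}{23}\right) \frac{1}{18198} + 7020 \left(- \frac{1}{29577}\right) = - \frac{169}{139518} - \frac{2340}{9859} = - \frac{328138291}{1375507962}$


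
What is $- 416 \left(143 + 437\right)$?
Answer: $-241280$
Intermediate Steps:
$- 416 \left(143 + 437\right) = \left(-416\right) 580 = -241280$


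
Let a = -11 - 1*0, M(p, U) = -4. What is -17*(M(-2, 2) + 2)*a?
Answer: -374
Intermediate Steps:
a = -11 (a = -11 + 0 = -11)
-17*(M(-2, 2) + 2)*a = -17*(-4 + 2)*(-11) = -(-34)*(-11) = -17*22 = -374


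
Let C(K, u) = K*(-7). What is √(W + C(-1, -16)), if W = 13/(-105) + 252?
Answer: √2854110/105 ≈ 16.090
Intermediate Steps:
C(K, u) = -7*K
W = 26447/105 (W = 13*(-1/105) + 252 = -13/105 + 252 = 26447/105 ≈ 251.88)
√(W + C(-1, -16)) = √(26447/105 - 7*(-1)) = √(26447/105 + 7) = √(27182/105) = √2854110/105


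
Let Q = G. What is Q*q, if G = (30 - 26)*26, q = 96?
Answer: 9984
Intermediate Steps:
G = 104 (G = 4*26 = 104)
Q = 104
Q*q = 104*96 = 9984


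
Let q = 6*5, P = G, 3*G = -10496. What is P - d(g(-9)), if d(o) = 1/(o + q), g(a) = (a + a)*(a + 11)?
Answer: -6997/2 ≈ -3498.5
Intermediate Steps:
G = -10496/3 (G = (⅓)*(-10496) = -10496/3 ≈ -3498.7)
g(a) = 2*a*(11 + a) (g(a) = (2*a)*(11 + a) = 2*a*(11 + a))
P = -10496/3 ≈ -3498.7
q = 30
d(o) = 1/(30 + o) (d(o) = 1/(o + 30) = 1/(30 + o))
P - d(g(-9)) = -10496/3 - 1/(30 + 2*(-9)*(11 - 9)) = -10496/3 - 1/(30 + 2*(-9)*2) = -10496/3 - 1/(30 - 36) = -10496/3 - 1/(-6) = -10496/3 - 1*(-⅙) = -10496/3 + ⅙ = -6997/2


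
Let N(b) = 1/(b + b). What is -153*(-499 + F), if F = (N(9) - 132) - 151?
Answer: 239275/2 ≈ 1.1964e+5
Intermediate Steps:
N(b) = 1/(2*b)
F = -5093/18 (F = ((½)/9 - 132) - 151 = ((½)*(⅑) - 132) - 151 = (1/18 - 132) - 151 = -2375/18 - 151 = -5093/18 ≈ -282.94)
-153*(-499 + F) = -153*(-499 - 5093/18) = -153*(-14075/18) = 239275/2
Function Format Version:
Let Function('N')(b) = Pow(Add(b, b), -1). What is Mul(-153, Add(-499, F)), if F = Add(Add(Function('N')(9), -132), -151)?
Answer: Rational(239275, 2) ≈ 1.1964e+5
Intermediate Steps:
Function('N')(b) = Mul(Rational(1, 2), Pow(b, -1)) (Function('N')(b) = Pow(Mul(2, b), -1) = Mul(Rational(1, 2), Pow(b, -1)))
F = Rational(-5093, 18) (F = Add(Add(Mul(Rational(1, 2), Pow(9, -1)), -132), -151) = Add(Add(Mul(Rational(1, 2), Rational(1, 9)), -132), -151) = Add(Add(Rational(1, 18), -132), -151) = Add(Rational(-2375, 18), -151) = Rational(-5093, 18) ≈ -282.94)
Mul(-153, Add(-499, F)) = Mul(-153, Add(-499, Rational(-5093, 18))) = Mul(-153, Rational(-14075, 18)) = Rational(239275, 2)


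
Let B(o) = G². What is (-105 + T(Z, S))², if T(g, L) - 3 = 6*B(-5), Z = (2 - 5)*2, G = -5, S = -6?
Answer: 2304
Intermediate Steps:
B(o) = 25 (B(o) = (-5)² = 25)
Z = -6 (Z = -3*2 = -6)
T(g, L) = 153 (T(g, L) = 3 + 6*25 = 3 + 150 = 153)
(-105 + T(Z, S))² = (-105 + 153)² = 48² = 2304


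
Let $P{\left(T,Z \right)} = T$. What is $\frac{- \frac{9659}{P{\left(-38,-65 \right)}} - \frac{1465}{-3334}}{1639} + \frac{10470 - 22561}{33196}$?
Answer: $- \frac{32722998023}{156661119292} \approx -0.20888$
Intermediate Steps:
$\frac{- \frac{9659}{P{\left(-38,-65 \right)}} - \frac{1465}{-3334}}{1639} + \frac{10470 - 22561}{33196} = \frac{- \frac{9659}{-38} - \frac{1465}{-3334}}{1639} + \frac{10470 - 22561}{33196} = \left(\left(-9659\right) \left(- \frac{1}{38}\right) - - \frac{1465}{3334}\right) \frac{1}{1639} - \frac{12091}{33196} = \left(\frac{9659}{38} + \frac{1465}{3334}\right) \frac{1}{1639} - \frac{12091}{33196} = \frac{8064694}{31673} \cdot \frac{1}{1639} - \frac{12091}{33196} = \frac{733154}{4719277} - \frac{12091}{33196} = - \frac{32722998023}{156661119292}$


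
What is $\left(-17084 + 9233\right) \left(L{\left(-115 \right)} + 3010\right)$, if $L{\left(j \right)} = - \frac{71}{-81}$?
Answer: $- \frac{638236577}{27} \approx -2.3638 \cdot 10^{7}$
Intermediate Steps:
$L{\left(j \right)} = \frac{71}{81}$ ($L{\left(j \right)} = \left(-71\right) \left(- \frac{1}{81}\right) = \frac{71}{81}$)
$\left(-17084 + 9233\right) \left(L{\left(-115 \right)} + 3010\right) = \left(-17084 + 9233\right) \left(\frac{71}{81} + 3010\right) = \left(-7851\right) \frac{243881}{81} = - \frac{638236577}{27}$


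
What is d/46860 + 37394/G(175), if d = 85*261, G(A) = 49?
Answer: 16698761/21868 ≈ 763.62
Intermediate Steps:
d = 22185
d/46860 + 37394/G(175) = 22185/46860 + 37394/49 = 22185*(1/46860) + 37394*(1/49) = 1479/3124 + 5342/7 = 16698761/21868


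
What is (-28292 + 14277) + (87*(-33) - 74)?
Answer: -16960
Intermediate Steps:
(-28292 + 14277) + (87*(-33) - 74) = -14015 + (-2871 - 74) = -14015 - 2945 = -16960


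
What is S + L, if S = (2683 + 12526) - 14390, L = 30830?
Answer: 31649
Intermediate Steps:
S = 819 (S = 15209 - 14390 = 819)
S + L = 819 + 30830 = 31649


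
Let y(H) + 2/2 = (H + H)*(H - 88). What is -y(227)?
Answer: -63105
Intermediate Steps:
y(H) = -1 + 2*H*(-88 + H) (y(H) = -1 + (H + H)*(H - 88) = -1 + (2*H)*(-88 + H) = -1 + 2*H*(-88 + H))
-y(227) = -(-1 - 176*227 + 2*227**2) = -(-1 - 39952 + 2*51529) = -(-1 - 39952 + 103058) = -1*63105 = -63105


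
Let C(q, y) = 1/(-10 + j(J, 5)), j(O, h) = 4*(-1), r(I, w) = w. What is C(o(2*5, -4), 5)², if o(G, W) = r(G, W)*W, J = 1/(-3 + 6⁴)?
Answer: 1/196 ≈ 0.0051020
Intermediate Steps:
J = 1/1293 (J = 1/(-3 + 1296) = 1/1293 ≈ 0.00077340)
j(O, h) = -4
o(G, W) = W² (o(G, W) = W*W = W²)
C(q, y) = -1/14 (C(q, y) = 1/(-10 - 4) = 1/(-14) = -1/14)
C(o(2*5, -4), 5)² = (-1/14)² = 1/196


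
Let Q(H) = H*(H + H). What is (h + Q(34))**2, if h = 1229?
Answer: 12538681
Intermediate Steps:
Q(H) = 2*H**2 (Q(H) = H*(2*H) = 2*H**2)
(h + Q(34))**2 = (1229 + 2*34**2)**2 = (1229 + 2*1156)**2 = (1229 + 2312)**2 = 3541**2 = 12538681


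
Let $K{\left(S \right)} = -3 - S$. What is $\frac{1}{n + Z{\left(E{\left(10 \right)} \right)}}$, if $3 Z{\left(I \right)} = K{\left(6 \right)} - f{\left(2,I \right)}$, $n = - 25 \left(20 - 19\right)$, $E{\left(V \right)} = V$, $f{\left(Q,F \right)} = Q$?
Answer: $- \frac{3}{86} \approx -0.034884$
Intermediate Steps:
$n = -25$ ($n = \left(-25\right) 1 = -25$)
$Z{\left(I \right)} = - \frac{11}{3}$ ($Z{\left(I \right)} = \frac{\left(-3 - 6\right) - 2}{3} = \frac{-9 - 2}{3} = \frac{1}{3} \left(-11\right) = - \frac{11}{3}$)
$\frac{1}{n + Z{\left(E{\left(10 \right)} \right)}} = \frac{1}{-25 - \frac{11}{3}} = \frac{1}{- \frac{86}{3}} = - \frac{3}{86}$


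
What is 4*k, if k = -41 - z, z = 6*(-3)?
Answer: -92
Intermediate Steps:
z = -18
k = -23 (k = -41 - 1*(-18) = -41 + 18 = -23)
4*k = 4*(-23) = -92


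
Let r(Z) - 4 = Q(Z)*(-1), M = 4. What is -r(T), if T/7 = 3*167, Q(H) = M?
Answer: 0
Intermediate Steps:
Q(H) = 4
T = 3507 (T = 7*(3*167) = 7*501 = 3507)
r(Z) = 0 (r(Z) = 4 + 4*(-1) = 4 - 4 = 0)
-r(T) = -1*0 = 0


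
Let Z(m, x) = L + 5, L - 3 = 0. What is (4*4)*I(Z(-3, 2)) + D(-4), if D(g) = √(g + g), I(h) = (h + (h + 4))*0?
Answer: 2*I*√2 ≈ 2.8284*I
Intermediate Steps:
L = 3 (L = 3 + 0 = 3)
Z(m, x) = 8 (Z(m, x) = 3 + 5 = 8)
I(h) = 0 (I(h) = (h + (4 + h))*0 = (4 + 2*h)*0 = 0)
D(g) = √2*√g (D(g) = √(2*g) = √2*√g)
(4*4)*I(Z(-3, 2)) + D(-4) = (4*4)*0 + √2*√(-4) = 16*0 + √2*(2*I) = 0 + 2*I*√2 = 2*I*√2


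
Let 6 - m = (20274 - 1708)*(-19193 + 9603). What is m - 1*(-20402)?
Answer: 178068348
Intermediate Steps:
m = 178047946 (m = 6 - (20274 - 1708)*(-19193 + 9603) = 6 - 18566*(-9590) = 6 - 1*(-178047940) = 6 + 178047940 = 178047946)
m - 1*(-20402) = 178047946 - 1*(-20402) = 178047946 + 20402 = 178068348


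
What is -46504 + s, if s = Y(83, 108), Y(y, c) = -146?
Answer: -46650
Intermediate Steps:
s = -146
-46504 + s = -46504 - 146 = -46650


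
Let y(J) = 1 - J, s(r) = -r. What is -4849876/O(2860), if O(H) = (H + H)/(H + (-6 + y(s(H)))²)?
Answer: -1977266558413/286 ≈ -6.9135e+9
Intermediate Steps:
O(H) = 2*H/(H + (-5 + H)²) (O(H) = (H + H)/(H + (-6 + (1 - (-1)*H))²) = (2*H)/(H + (-6 + (1 + H))²) = (2*H)/(H + (-5 + H)²) = 2*H/(H + (-5 + H)²))
-4849876/O(2860) = -(2424938 + 1212469*(-5 + 2860)²/1430) = -4849876/(2*2860/(2860 + 2855²)) = -4849876/(2*2860/(2860 + 8151025)) = -4849876/(2*2860/8153885) = -4849876/(2*2860*(1/8153885)) = -4849876/1144/1630777 = -4849876*1630777/1144 = -1977266558413/286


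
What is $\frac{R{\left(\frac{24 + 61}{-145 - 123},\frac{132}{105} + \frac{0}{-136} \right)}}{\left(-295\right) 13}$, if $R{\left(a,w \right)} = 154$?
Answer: $- \frac{154}{3835} \approx -0.040156$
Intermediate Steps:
$\frac{R{\left(\frac{24 + 61}{-145 - 123},\frac{132}{105} + \frac{0}{-136} \right)}}{\left(-295\right) 13} = \frac{154}{\left(-295\right) 13} = \frac{154}{-3835} = 154 \left(- \frac{1}{3835}\right) = - \frac{154}{3835}$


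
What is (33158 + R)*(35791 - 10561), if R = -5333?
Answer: 702024750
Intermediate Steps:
(33158 + R)*(35791 - 10561) = (33158 - 5333)*(35791 - 10561) = 27825*25230 = 702024750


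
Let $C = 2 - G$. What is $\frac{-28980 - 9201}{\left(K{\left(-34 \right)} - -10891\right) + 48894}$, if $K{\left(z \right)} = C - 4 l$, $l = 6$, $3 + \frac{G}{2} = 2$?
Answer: $- \frac{38181}{59765} \approx -0.63885$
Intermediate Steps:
$G = -2$ ($G = -6 + 2 \cdot 2 = -6 + 4 = -2$)
$C = 4$ ($C = 2 - -2 = 2 + 2 = 4$)
$K{\left(z \right)} = -20$ ($K{\left(z \right)} = 4 - 24 = -20$)
$\frac{-28980 - 9201}{\left(K{\left(-34 \right)} - -10891\right) + 48894} = \frac{-28980 - 9201}{\left(-20 - -10891\right) + 48894} = - \frac{38181}{\left(-20 + 10891\right) + 48894} = - \frac{38181}{10871 + 48894} = - \frac{38181}{59765}$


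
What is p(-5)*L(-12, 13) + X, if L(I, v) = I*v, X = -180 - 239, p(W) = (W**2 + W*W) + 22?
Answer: -11651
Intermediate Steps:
p(W) = 22 + 2*W**2 (p(W) = (W**2 + W**2) + 22 = 2*W**2 + 22 = 22 + 2*W**2)
X = -419
p(-5)*L(-12, 13) + X = (22 + 2*(-5)**2)*(-12*13) - 419 = (22 + 2*25)*(-156) - 419 = (22 + 50)*(-156) - 419 = 72*(-156) - 419 = -11232 - 419 = -11651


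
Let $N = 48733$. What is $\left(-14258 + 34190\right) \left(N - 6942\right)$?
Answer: $832978212$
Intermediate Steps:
$\left(-14258 + 34190\right) \left(N - 6942\right) = \left(-14258 + 34190\right) \left(48733 - 6942\right) = 19932 \cdot 41791 = 832978212$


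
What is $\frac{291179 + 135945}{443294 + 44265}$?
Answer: $\frac{427124}{487559} \approx 0.87605$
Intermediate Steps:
$\frac{291179 + 135945}{443294 + 44265} = \frac{427124}{487559}$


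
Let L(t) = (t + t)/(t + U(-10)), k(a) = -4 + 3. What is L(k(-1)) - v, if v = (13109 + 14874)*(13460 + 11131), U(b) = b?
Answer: -7569429481/11 ≈ -6.8813e+8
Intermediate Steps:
k(a) = -1
L(t) = 2*t/(-10 + t) (L(t) = (t + t)/(t - 10) = (2*t)/(-10 + t) = 2*t/(-10 + t))
v = 688129953 (v = 27983*24591 = 688129953)
L(k(-1)) - v = 2*(-1)/(-10 - 1) - 1*688129953 = 2*(-1)/(-11) - 688129953 = 2*(-1)*(-1/11) - 688129953 = 2/11 - 688129953 = -7569429481/11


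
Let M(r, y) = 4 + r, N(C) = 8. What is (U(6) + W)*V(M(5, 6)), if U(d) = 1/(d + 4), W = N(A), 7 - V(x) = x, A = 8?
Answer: -81/5 ≈ -16.200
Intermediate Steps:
V(x) = 7 - x
W = 8
U(d) = 1/(4 + d)
(U(6) + W)*V(M(5, 6)) = (1/(4 + 6) + 8)*(7 - (4 + 5)) = (1/10 + 8)*(7 - 1*9) = (⅒ + 8)*(7 - 9) = (81/10)*(-2) = -81/5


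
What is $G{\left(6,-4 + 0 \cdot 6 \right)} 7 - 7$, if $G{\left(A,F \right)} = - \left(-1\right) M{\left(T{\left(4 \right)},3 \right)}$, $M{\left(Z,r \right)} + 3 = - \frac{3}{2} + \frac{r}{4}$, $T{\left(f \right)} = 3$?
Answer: $- \frac{133}{4} \approx -33.25$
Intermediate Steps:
$M{\left(Z,r \right)} = - \frac{9}{2} + \frac{r}{4}$ ($M{\left(Z,r \right)} = -3 + \left(- \frac{3}{2} + \frac{r}{4}\right) = - \frac{9}{2} + \frac{r}{4}$)
$G{\left(A,F \right)} = - \frac{15}{4}$ ($G{\left(A,F \right)} = - \left(-1\right) \left(- \frac{9}{2} + \frac{1}{4} \cdot 3\right) = - \left(-1\right) \left(- \frac{9}{2} + \frac{3}{4}\right) = - \frac{\left(-1\right) \left(-15\right)}{4} = \left(-1\right) \frac{15}{4} = - \frac{15}{4}$)
$G{\left(6,-4 + 0 \cdot 6 \right)} 7 - 7 = \left(- \frac{15}{4}\right) 7 - 7 = - \frac{105}{4} - 7 = - \frac{133}{4}$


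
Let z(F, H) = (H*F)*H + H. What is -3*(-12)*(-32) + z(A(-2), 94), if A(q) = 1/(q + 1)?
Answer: -9894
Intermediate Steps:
A(q) = 1/(1 + q)
z(F, H) = H + F*H² (z(F, H) = (F*H)*H + H = F*H² + H = H + F*H²)
-3*(-12)*(-32) + z(A(-2), 94) = -3*(-12)*(-32) + 94*(1 + 94/(1 - 2)) = 36*(-32) + 94*(1 + 94/(-1)) = -1152 + 94*(1 - 1*94) = -1152 + 94*(1 - 94) = -1152 + 94*(-93) = -1152 - 8742 = -9894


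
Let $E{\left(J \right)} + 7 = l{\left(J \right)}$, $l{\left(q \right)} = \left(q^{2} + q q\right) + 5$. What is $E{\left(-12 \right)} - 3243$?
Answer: $-2957$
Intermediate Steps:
$l{\left(q \right)} = 5 + 2 q^{2}$ ($l{\left(q \right)} = \left(q^{2} + q^{2}\right) + 5 = 2 q^{2} + 5 = 5 + 2 q^{2}$)
$E{\left(J \right)} = -2 + 2 J^{2}$ ($E{\left(J \right)} = -7 + \left(5 + 2 J^{2}\right) = -2 + 2 J^{2}$)
$E{\left(-12 \right)} - 3243 = \left(-2 + 2 \left(-12\right)^{2}\right) - 3243 = \left(-2 + 2 \cdot 144\right) - 3243 = \left(-2 + 288\right) - 3243 = 286 - 3243 = -2957$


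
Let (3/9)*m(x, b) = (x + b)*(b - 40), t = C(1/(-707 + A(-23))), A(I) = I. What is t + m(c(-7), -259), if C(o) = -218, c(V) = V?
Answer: 238384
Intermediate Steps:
t = -218
m(x, b) = 3*(-40 + b)*(b + x) (m(x, b) = 3*((x + b)*(b - 40)) = 3*((b + x)*(-40 + b)) = 3*((-40 + b)*(b + x)) = 3*(-40 + b)*(b + x))
t + m(c(-7), -259) = -218 + (-120*(-259) - 120*(-7) + 3*(-259)**2 + 3*(-259)*(-7)) = -218 + (31080 + 840 + 3*67081 + 5439) = -218 + (31080 + 840 + 201243 + 5439) = -218 + 238602 = 238384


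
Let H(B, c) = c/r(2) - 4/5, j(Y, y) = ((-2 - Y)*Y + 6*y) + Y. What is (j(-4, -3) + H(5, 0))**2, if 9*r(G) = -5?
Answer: 23716/25 ≈ 948.64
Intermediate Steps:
j(Y, y) = Y + 6*y + Y*(-2 - Y) (j(Y, y) = (Y*(-2 - Y) + 6*y) + Y = (6*y + Y*(-2 - Y)) + Y = Y + 6*y + Y*(-2 - Y))
r(G) = -5/9 (r(G) = (1/9)*(-5) = -5/9)
H(B, c) = -4/5 - 9*c/5 (H(B, c) = c/(-5/9) - 4/5 = c*(-9/5) - 4*1/5 = -9*c/5 - 4/5 = -4/5 - 9*c/5)
(j(-4, -3) + H(5, 0))**2 = ((-1*(-4) - 1*(-4)**2 + 6*(-3)) + (-4/5 - 9/5*0))**2 = ((4 - 1*16 - 18) + (-4/5 + 0))**2 = ((4 - 16 - 18) - 4/5)**2 = (-30 - 4/5)**2 = (-154/5)**2 = 23716/25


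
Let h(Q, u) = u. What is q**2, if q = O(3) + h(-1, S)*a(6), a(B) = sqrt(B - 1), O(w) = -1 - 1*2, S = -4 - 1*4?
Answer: 329 + 48*sqrt(5) ≈ 436.33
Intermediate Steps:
S = -8 (S = -4 - 4 = -8)
O(w) = -3 (O(w) = -1 - 2 = -3)
a(B) = sqrt(-1 + B)
q = -3 - 8*sqrt(5) (q = -3 - 8*sqrt(-1 + 6) = -3 - 8*sqrt(5) ≈ -20.889)
q**2 = (-3 - 8*sqrt(5))**2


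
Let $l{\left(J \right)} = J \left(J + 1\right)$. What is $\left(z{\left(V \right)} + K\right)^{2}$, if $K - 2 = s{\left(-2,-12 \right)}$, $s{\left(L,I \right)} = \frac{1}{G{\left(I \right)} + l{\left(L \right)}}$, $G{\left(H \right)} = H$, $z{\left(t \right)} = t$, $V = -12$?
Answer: $\frac{10201}{100} \approx 102.01$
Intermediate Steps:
$l{\left(J \right)} = J \left(1 + J\right)$
$s{\left(L,I \right)} = \frac{1}{I + L \left(1 + L\right)}$
$K = \frac{19}{10}$ ($K = 2 + \frac{1}{-12 - 2 \left(1 - 2\right)} = 2 + \frac{1}{-12 - -2} = 2 + \frac{1}{-12 + 2} = 2 + \frac{1}{-10} = 2 - \frac{1}{10} = \frac{19}{10} \approx 1.9$)
$\left(z{\left(V \right)} + K\right)^{2} = \left(-12 + \frac{19}{10}\right)^{2} = \left(- \frac{101}{10}\right)^{2} = \frac{10201}{100}$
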